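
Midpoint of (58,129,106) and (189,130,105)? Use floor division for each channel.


Midpoint: each channel = ⌊(C₁+C₂)/2⌋
R: ⌊(58+189)/2⌋ = 123
G: ⌊(129+130)/2⌋ = 129
B: ⌊(106+105)/2⌋ = 105
= RGB(123, 129, 105)


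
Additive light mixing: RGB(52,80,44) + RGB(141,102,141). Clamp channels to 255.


Additive: each channel = min(255, C₁+C₂)
R: 52+141 = 193 → 193
G: 80+102 = 182 → 182
B: 44+141 = 185 → 185
= RGB(193, 182, 185)


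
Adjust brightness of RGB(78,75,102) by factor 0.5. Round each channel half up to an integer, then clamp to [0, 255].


Multiply each channel by 0.5, round half up, clamp to [0, 255]
R: 78×0.5 = 39
G: 75×0.5 = 37.5 → round → 38
B: 102×0.5 = 51
= RGB(39, 38, 51)


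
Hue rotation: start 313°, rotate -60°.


New hue = (H + rotation) mod 360
New hue = (313 -60) mod 360
= 253 mod 360
= 253°


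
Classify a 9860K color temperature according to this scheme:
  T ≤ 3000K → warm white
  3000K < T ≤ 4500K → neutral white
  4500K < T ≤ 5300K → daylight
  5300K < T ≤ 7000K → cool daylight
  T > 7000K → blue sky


Temperature: 9860K
9860K > 7000K → blue sky
Classification: blue sky


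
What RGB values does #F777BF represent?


F7 → 247 (R)
77 → 119 (G)
BF → 191 (B)
= RGB(247, 119, 191)


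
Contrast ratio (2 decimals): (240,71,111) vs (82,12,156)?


Linearize each sRGB channel c=v/255: c/12.92 if c ≤ 0.04045 else ((c+0.055)/1.055)^2.4
L = 0.2126×R_lin + 0.7152×G_lin + 0.0722×B_lin
Color 1 (240,71,111):
  R=240: 240/255≈0.9412 > 0.04045 → ((0.9412+0.055)/1.055)^2.4 ≈ 0.87137
  G=71: 71/255≈0.2784 > 0.04045 → ((0.2784+0.055)/1.055)^2.4 ≈ 0.06301
  B=111: 111/255≈0.4353 > 0.04045 → ((0.4353+0.055)/1.055)^2.4 ≈ 0.15896
  L1 = 0.2126×0.87137 + 0.7152×0.06301 + 0.0722×0.15896 ≈ 0.24179
Color 2 (82,12,156):
  R=82: 82/255≈0.3216 > 0.04045 → ((0.3216+0.055)/1.055)^2.4 ≈ 0.08438
  G=12: 12/255≈0.0471 > 0.04045 → ((0.0471+0.055)/1.055)^2.4 ≈ 0.00368
  B=156: 156/255≈0.6118 > 0.04045 → ((0.6118+0.055)/1.055)^2.4 ≈ 0.33245
  L2 = 0.2126×0.08438 + 0.7152×0.00368 + 0.0722×0.33245 ≈ 0.04457
Lighter = 0.24179, Darker = 0.04457
Ratio = (L_lighter + 0.05) / (L_darker + 0.05)
Ratio = (0.24179 + 0.05) / (0.04457 + 0.05) = 0.29179 / 0.09457 ≈ 3.0855
Ratio ≈ 3.09:1


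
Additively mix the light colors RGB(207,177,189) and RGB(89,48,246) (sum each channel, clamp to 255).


Additive: each channel = min(255, C₁+C₂)
R: 207+89 = 296 → 255
G: 177+48 = 225 → 225
B: 189+246 = 435 → 255
= RGB(255, 225, 255)


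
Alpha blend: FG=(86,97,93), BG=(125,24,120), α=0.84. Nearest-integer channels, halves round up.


C = α×F + (1-α)×B, with 1-α = 0.16
R: 0.84×86 + 0.16×125 = 72.24 + 20.00 = 92.24 → 92
G: 0.84×97 + 0.16×24 = 81.48 + 3.84 = 85.32 → 85
B: 0.84×93 + 0.16×120 = 78.12 + 19.20 = 97.32 → 97
= RGB(92, 85, 97)


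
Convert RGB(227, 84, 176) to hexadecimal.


R = 227 → E3 (hex)
G = 84 → 54 (hex)
B = 176 → B0 (hex)
Hex = #E354B0


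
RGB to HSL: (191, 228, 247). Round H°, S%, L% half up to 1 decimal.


Normalize: R'=191/255≈0.7490, G'=228/255≈0.8941, B'=247/255≈0.9686
Max=247/255, Min=191/255, Δ=Max-Min=56/255
L = (Max+Min)/2 = (247+191)/510 = 438/510 = 0.85882… → L = 85.9%
L > 0.5 → S = Δ/(2-Max-Min) = 56/(510-247-191) = 56/72 = 0.77777… → S = 77.8%
(the 1/255 factors cancel in S and H, so raw channel differences can be used)
Max is B' → H = 60 × ((R-G)/Δ + 4) = 60 × ((191-228)/56 + 4)
  -37/56 + 4 = -0.6607… + 4 = 3.3392…
  H = 60 × 3.3392… = 200.357…° → H = 200.4°
= HSL(200.4°, 77.8%, 85.9%)


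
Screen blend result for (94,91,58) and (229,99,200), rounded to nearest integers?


Screen: C = 255 - (255-A)×(255-B)/255, rounded to nearest integer
R: 255 - (255-94)×(255-229)/255 = 255 - 4186/255 ≈ 255 - 16.416 = 238.584 → 239
G: 255 - (255-91)×(255-99)/255 = 255 - 25584/255 ≈ 255 - 100.329 = 154.671 → 155
B: 255 - (255-58)×(255-200)/255 = 255 - 10835/255 ≈ 255 - 42.490 = 212.510 → 213
= RGB(239, 155, 213)


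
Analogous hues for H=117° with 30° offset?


Base hue: 117°
Left analog: (117 - 30) mod 360 = 87°
Right analog: (117 + 30) mod 360 = 147°
Analogous hues = 87° and 147°


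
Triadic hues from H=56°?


Triadic: equally spaced at 120° intervals
H1 = 56°
H2 = (56 + 120) mod 360 = 176°
H3 = (56 + 240) mod 360 = 296°
Triadic = 56°, 176°, 296°


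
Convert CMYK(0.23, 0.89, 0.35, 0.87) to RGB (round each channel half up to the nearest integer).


R = 255 × (1-C) × (1-K) = 255 × 0.77 × 0.13 = 25.5255 → 26
G = 255 × (1-M) × (1-K) = 255 × 0.11 × 0.13 = 3.6465 → 4
B = 255 × (1-Y) × (1-K) = 255 × 0.65 × 0.13 = 21.5475 → 22
= RGB(26, 4, 22)


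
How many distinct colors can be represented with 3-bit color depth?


Colors = 2^bits = 2^3
= 8 colors


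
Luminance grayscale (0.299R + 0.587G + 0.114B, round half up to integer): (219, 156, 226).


Gray = 0.299×R + 0.587×G + 0.114×B
Gray = 0.299×219 + 0.587×156 + 0.114×226
Gray = 65.481 + 91.572 + 25.764
Gray = 182.817 → round half up → 183
Gray = 183


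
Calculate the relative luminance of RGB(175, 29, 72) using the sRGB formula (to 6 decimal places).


Linearize each channel (sRGB transfer function): c = v/255; c_lin = c/12.92 if c ≤ 0.04045, else ((c+0.055)/1.055)^2.4
  R: 175/255 ≈ 0.686275 > 0.04045 → ((0.686275+0.055)/1.055)^2.4 ≈ 0.428690
  G: 29/255 ≈ 0.113725 > 0.04045 → ((0.113725+0.055)/1.055)^2.4 ≈ 0.012286
  B: 72/255 ≈ 0.282353 > 0.04045 → ((0.282353+0.055)/1.055)^2.4 ≈ 0.064803
R_lin = 0.428690, G_lin = 0.012286, B_lin = 0.064803
L = 0.2126×R + 0.7152×G + 0.0722×B
L = 0.2126×0.428690 + 0.7152×0.012286 + 0.0722×0.064803
L ≈ 0.104606


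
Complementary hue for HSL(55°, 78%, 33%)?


Complement = opposite side of color wheel = hue + 180°
H' = (55 + 180) mod 360 = 235°
S and L unchanged.
= HSL(235°, 78%, 33%)


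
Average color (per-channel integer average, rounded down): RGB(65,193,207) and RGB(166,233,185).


Midpoint: each channel = ⌊(C₁+C₂)/2⌋
R: ⌊(65+166)/2⌋ = 115
G: ⌊(193+233)/2⌋ = 213
B: ⌊(207+185)/2⌋ = 196
= RGB(115, 213, 196)


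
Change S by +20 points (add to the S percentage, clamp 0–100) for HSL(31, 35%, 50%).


Original S = 35%
Adjustment = +20 percentage points
New S = 35 + (20) = 55
Clamp to [0, 100] → 55
= HSL(31°, 55%, 50%)


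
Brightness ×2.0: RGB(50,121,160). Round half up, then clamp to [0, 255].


Multiply each channel by 2.0, round half up, clamp to [0, 255]
R: 50×2.0 = 100
G: 121×2.0 = 242
B: 160×2.0 = 320 → clamp → 255
= RGB(100, 242, 255)


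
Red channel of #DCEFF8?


Color: #DCEFF8
R = DC = 220
G = EF = 239
B = F8 = 248
Red = 220


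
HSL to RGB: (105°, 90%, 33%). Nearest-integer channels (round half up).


H=105°, S=0.90, L=0.33
C = (1-|2L-1|)×S = (1-|-0.34|)×0.90 = 0.594
H' = H/60 = 105/60 ≈ 1.7500; X = C×(1-|H' mod 2 - 1|) = 0.1485
m = L - C/2 = 0.33 - 0.297 = 0.033
Sector ⌊H'⌋ = 1 → (R',G',B') = (0.1485, 0.594, 0.0)
RGB = ((R'+m)×255, (G'+m)×255, (B'+m)×255) = (46.2825, 159.885, 8.415)
Round half up → RGB(46, 160, 8)


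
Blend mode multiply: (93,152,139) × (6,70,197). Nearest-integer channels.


Multiply: C = A×B/255, rounded to nearest integer
R: 93×6/255 = 558/255 ≈ 2.188 → 2
G: 152×70/255 = 10640/255 ≈ 41.725 → 42
B: 139×197/255 = 27383/255 ≈ 107.384 → 107
= RGB(2, 42, 107)


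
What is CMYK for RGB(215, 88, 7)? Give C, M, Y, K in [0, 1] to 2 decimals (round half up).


R'=215/255≈0.8431, G'=88/255≈0.3451, B'=7/255≈0.0275
K = 1 - max(R',G',B') = 1 - 215/255 = 40/255 = 0.15686… → 0.16
(1-R'-K)/(1-K) simplifies to (max-R)/max with max = 215:
C = (215-215)/215 = 0/215 = 0 → 0.00
M = (215-88)/215 = 127/215 = 0.59069… → 0.59
Y = (215-7)/215 = 208/215 = 0.96744… → 0.97
= CMYK(0.00, 0.59, 0.97, 0.16)


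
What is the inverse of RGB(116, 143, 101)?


Invert: (255-R, 255-G, 255-B)
R: 255-116 = 139
G: 255-143 = 112
B: 255-101 = 154
= RGB(139, 112, 154)


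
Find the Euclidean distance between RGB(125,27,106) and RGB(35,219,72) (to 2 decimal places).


d = √[(R₁-R₂)² + (G₁-G₂)² + (B₁-B₂)²]
d = √[(125-35)² + (27-219)² + (106-72)²]
d = √[8100 + 36864 + 1156]
d = √46120
d ≈ 214.76


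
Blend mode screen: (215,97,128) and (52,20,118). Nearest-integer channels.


Screen: C = 255 - (255-A)×(255-B)/255, rounded to nearest integer
R: 255 - (255-215)×(255-52)/255 = 255 - 8120/255 ≈ 255 - 31.843 = 223.157 → 223
G: 255 - (255-97)×(255-20)/255 = 255 - 37130/255 ≈ 255 - 145.608 = 109.392 → 109
B: 255 - (255-128)×(255-118)/255 = 255 - 17399/255 ≈ 255 - 68.231 = 186.769 → 187
= RGB(223, 109, 187)


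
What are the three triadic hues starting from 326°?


Triadic: equally spaced at 120° intervals
H1 = 326°
H2 = (326 + 120) mod 360 = 86°
H3 = (326 + 240) mod 360 = 206°
Triadic = 326°, 86°, 206°


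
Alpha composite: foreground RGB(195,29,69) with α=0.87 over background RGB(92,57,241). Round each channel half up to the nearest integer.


C = α×F + (1-α)×B, with 1-α = 0.13
R: 0.87×195 + 0.13×92 = 169.65 + 11.96 = 181.61 → 182
G: 0.87×29 + 0.13×57 = 25.23 + 7.41 = 32.64 → 33
B: 0.87×69 + 0.13×241 = 60.03 + 31.33 = 91.36 → 91
= RGB(182, 33, 91)


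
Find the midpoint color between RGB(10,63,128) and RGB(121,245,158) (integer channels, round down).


Midpoint: each channel = ⌊(C₁+C₂)/2⌋
R: ⌊(10+121)/2⌋ = 65
G: ⌊(63+245)/2⌋ = 154
B: ⌊(128+158)/2⌋ = 143
= RGB(65, 154, 143)


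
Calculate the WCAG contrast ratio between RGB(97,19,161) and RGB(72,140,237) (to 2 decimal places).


Linearize each sRGB channel c=v/255: c/12.92 if c ≤ 0.04045 else ((c+0.055)/1.055)^2.4
L = 0.2126×R_lin + 0.7152×G_lin + 0.0722×B_lin
Color 1 (97,19,161):
  R=97: 97/255≈0.3804 > 0.04045 → ((0.3804+0.055)/1.055)^2.4 ≈ 0.11954
  G=19: 19/255≈0.0745 > 0.04045 → ((0.0745+0.055)/1.055)^2.4 ≈ 0.00651
  B=161: 161/255≈0.6314 > 0.04045 → ((0.6314+0.055)/1.055)^2.4 ≈ 0.35640
  L1 = 0.2126×0.11954 + 0.7152×0.00651 + 0.0722×0.35640 ≈ 0.05580
Color 2 (72,140,237):
  R=72: 72/255≈0.2824 > 0.04045 → ((0.2824+0.055)/1.055)^2.4 ≈ 0.06480
  G=140: 140/255≈0.5490 > 0.04045 → ((0.5490+0.055)/1.055)^2.4 ≈ 0.26225
  B=237: 237/255≈0.9294 > 0.04045 → ((0.9294+0.055)/1.055)^2.4 ≈ 0.84687
  L2 = 0.2126×0.06480 + 0.7152×0.26225 + 0.0722×0.84687 ≈ 0.26248
Lighter = 0.26248, Darker = 0.05580
Ratio = (L_lighter + 0.05) / (L_darker + 0.05)
Ratio = (0.26248 + 0.05) / (0.05580 + 0.05) = 0.31248 / 0.10580 ≈ 2.9534
Ratio ≈ 2.95:1


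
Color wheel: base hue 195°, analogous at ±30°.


Base hue: 195°
Left analog: (195 - 30) mod 360 = 165°
Right analog: (195 + 30) mod 360 = 225°
Analogous hues = 165° and 225°


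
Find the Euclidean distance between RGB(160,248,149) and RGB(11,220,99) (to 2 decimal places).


d = √[(R₁-R₂)² + (G₁-G₂)² + (B₁-B₂)²]
d = √[(160-11)² + (248-220)² + (149-99)²]
d = √[22201 + 784 + 2500]
d = √25485
d ≈ 159.64


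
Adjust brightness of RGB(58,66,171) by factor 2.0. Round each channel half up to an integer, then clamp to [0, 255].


Multiply each channel by 2.0, round half up, clamp to [0, 255]
R: 58×2.0 = 116
G: 66×2.0 = 132
B: 171×2.0 = 342 → clamp → 255
= RGB(116, 132, 255)


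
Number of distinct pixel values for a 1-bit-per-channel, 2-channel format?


Total bits = 1 bits/channel × 2 channels = 2 bits
Distinct pixel values = 2^2
= 4 pixel values


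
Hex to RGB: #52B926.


52 → 82 (R)
B9 → 185 (G)
26 → 38 (B)
= RGB(82, 185, 38)


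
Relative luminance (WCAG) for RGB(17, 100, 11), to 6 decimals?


Linearize each channel (sRGB transfer function): c = v/255; c_lin = c/12.92 if c ≤ 0.04045, else ((c+0.055)/1.055)^2.4
  R: 17/255 ≈ 0.066667 > 0.04045 → ((0.066667+0.055)/1.055)^2.4 ≈ 0.005605
  G: 100/255 ≈ 0.392157 > 0.04045 → ((0.392157+0.055)/1.055)^2.4 ≈ 0.127438
  B: 11/255 ≈ 0.043137 > 0.04045 → ((0.043137+0.055)/1.055)^2.4 ≈ 0.003347
R_lin = 0.005605, G_lin = 0.127438, B_lin = 0.003347
L = 0.2126×R + 0.7152×G + 0.0722×B
L = 0.2126×0.005605 + 0.7152×0.127438 + 0.0722×0.003347
L ≈ 0.092577


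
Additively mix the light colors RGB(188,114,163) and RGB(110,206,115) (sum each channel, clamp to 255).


Additive: each channel = min(255, C₁+C₂)
R: 188+110 = 298 → 255
G: 114+206 = 320 → 255
B: 163+115 = 278 → 255
= RGB(255, 255, 255)


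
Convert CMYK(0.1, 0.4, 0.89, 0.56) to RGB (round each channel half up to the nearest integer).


R = 255 × (1-C) × (1-K) = 255 × 0.90 × 0.44 = 100.98 → 101
G = 255 × (1-M) × (1-K) = 255 × 0.60 × 0.44 = 67.32 → 67
B = 255 × (1-Y) × (1-K) = 255 × 0.11 × 0.44 = 12.342 → 12
= RGB(101, 67, 12)


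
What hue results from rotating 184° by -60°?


New hue = (H + rotation) mod 360
New hue = (184 -60) mod 360
= 124 mod 360
= 124°


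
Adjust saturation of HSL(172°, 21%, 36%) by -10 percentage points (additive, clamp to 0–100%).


Original S = 21%
Adjustment = -10 percentage points
New S = 21 + (-10) = 11
Clamp to [0, 100] → 11
= HSL(172°, 11%, 36%)


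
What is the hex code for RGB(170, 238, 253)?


R = 170 → AA (hex)
G = 238 → EE (hex)
B = 253 → FD (hex)
Hex = #AAEEFD


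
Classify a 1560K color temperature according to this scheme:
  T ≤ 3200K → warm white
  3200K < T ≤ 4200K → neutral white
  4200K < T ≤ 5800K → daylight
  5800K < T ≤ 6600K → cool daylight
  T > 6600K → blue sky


Temperature: 1560K
1560K ≤ 3200K → warm white
Classification: warm white


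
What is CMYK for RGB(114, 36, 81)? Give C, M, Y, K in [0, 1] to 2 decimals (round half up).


R'=114/255≈0.4471, G'=36/255≈0.1412, B'=81/255≈0.3176
K = 1 - max(R',G',B') = 1 - 114/255 = 141/255 = 0.55294… → 0.55
(1-R'-K)/(1-K) simplifies to (max-R)/max with max = 114:
C = (114-114)/114 = 0/114 = 0 → 0.00
M = (114-36)/114 = 78/114 = 0.68421… → 0.68
Y = (114-81)/114 = 33/114 = 0.28947… → 0.29
= CMYK(0.00, 0.68, 0.29, 0.55)


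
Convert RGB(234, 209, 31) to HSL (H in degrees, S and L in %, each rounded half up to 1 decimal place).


Normalize: R'=234/255≈0.9176, G'=209/255≈0.8196, B'=31/255≈0.1216
Max=234/255, Min=31/255, Δ=Max-Min=203/255
L = (Max+Min)/2 = (234+31)/510 = 265/510 = 0.51960… → L = 52.0%
L > 0.5 → S = Δ/(2-Max-Min) = 203/(510-234-31) = 203/245 = 0.82857… → S = 82.9%
(the 1/255 factors cancel in S and H, so raw channel differences can be used)
Max is R' → H = 60 × (((G-B)/Δ) mod 6) = 60 × (((209-31)/203) mod 6)
  178/203 = 0.8768…
  H = 60 × 0.8768… = 52.610…° → H = 52.6°
= HSL(52.6°, 82.9%, 52.0%)


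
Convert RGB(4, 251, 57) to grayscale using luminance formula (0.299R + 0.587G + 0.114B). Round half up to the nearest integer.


Gray = 0.299×R + 0.587×G + 0.114×B
Gray = 0.299×4 + 0.587×251 + 0.114×57
Gray = 1.196 + 147.337 + 6.498
Gray = 155.031 → round half up → 155
Gray = 155


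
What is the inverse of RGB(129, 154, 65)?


Invert: (255-R, 255-G, 255-B)
R: 255-129 = 126
G: 255-154 = 101
B: 255-65 = 190
= RGB(126, 101, 190)


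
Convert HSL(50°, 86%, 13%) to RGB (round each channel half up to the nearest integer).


H=50°, S=0.86, L=0.13
C = (1-|2L-1|)×S = (1-|-0.74|)×0.86 = 0.2236
H' = H/60 = 50/60 ≈ 0.8333; X = C×(1-|H' mod 2 - 1|) ≈ 0.1863
m = L - C/2 = 0.13 - 0.1118 = 0.0182
Sector ⌊H'⌋ = 0 → (R',G',B') = (0.2236, ≈0.1863, 0.0)
RGB = ((R'+m)×255, (G'+m)×255, (B'+m)×255) = (61.659, 52.156, 4.641)
Round half up → RGB(62, 52, 5)


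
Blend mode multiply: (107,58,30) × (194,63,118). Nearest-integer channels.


Multiply: C = A×B/255, rounded to nearest integer
R: 107×194/255 = 20758/255 ≈ 81.404 → 81
G: 58×63/255 = 3654/255 ≈ 14.329 → 14
B: 30×118/255 = 3540/255 ≈ 13.882 → 14
= RGB(81, 14, 14)


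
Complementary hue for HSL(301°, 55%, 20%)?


Complement = opposite side of color wheel = hue + 180°
H' = (301 + 180) mod 360 = 121°
S and L unchanged.
= HSL(121°, 55%, 20%)


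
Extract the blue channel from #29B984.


Color: #29B984
R = 29 = 41
G = B9 = 185
B = 84 = 132
Blue = 132


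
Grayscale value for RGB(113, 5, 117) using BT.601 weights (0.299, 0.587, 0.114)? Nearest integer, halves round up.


Gray = 0.299×R + 0.587×G + 0.114×B
Gray = 0.299×113 + 0.587×5 + 0.114×117
Gray = 33.787 + 2.935 + 13.338
Gray = 50.060 → round half up → 50
Gray = 50


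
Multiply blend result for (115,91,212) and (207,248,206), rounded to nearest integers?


Multiply: C = A×B/255, rounded to nearest integer
R: 115×207/255 = 23805/255 ≈ 93.353 → 93
G: 91×248/255 = 22568/255 ≈ 88.502 → 89
B: 212×206/255 = 43672/255 ≈ 171.263 → 171
= RGB(93, 89, 171)


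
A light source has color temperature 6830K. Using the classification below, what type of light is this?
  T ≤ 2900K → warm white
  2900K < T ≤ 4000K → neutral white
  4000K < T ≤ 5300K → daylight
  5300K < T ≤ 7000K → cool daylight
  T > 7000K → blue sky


Temperature: 6830K
5300K < 6830K ≤ 7000K → cool daylight
Classification: cool daylight


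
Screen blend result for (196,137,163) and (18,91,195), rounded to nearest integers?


Screen: C = 255 - (255-A)×(255-B)/255, rounded to nearest integer
R: 255 - (255-196)×(255-18)/255 = 255 - 13983/255 ≈ 255 - 54.835 = 200.165 → 200
G: 255 - (255-137)×(255-91)/255 = 255 - 19352/255 ≈ 255 - 75.890 = 179.110 → 179
B: 255 - (255-163)×(255-195)/255 = 255 - 5520/255 ≈ 255 - 21.647 = 233.353 → 233
= RGB(200, 179, 233)


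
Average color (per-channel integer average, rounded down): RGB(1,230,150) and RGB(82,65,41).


Midpoint: each channel = ⌊(C₁+C₂)/2⌋
R: ⌊(1+82)/2⌋ = 41
G: ⌊(230+65)/2⌋ = 147
B: ⌊(150+41)/2⌋ = 95
= RGB(41, 147, 95)


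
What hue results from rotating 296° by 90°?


New hue = (H + rotation) mod 360
New hue = (296 + 90) mod 360
= 386 mod 360
= 26°


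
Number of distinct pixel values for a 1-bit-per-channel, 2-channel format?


Total bits = 1 bits/channel × 2 channels = 2 bits
Distinct pixel values = 2^2
= 4 pixel values


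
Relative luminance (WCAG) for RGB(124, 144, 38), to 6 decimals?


Linearize each channel (sRGB transfer function): c = v/255; c_lin = c/12.92 if c ≤ 0.04045, else ((c+0.055)/1.055)^2.4
  R: 124/255 ≈ 0.486275 > 0.04045 → ((0.486275+0.055)/1.055)^2.4 ≈ 0.201556
  G: 144/255 ≈ 0.564706 > 0.04045 → ((0.564706+0.055)/1.055)^2.4 ≈ 0.278894
  B: 38/255 ≈ 0.149020 > 0.04045 → ((0.149020+0.055)/1.055)^2.4 ≈ 0.019382
R_lin = 0.201556, G_lin = 0.278894, B_lin = 0.019382
L = 0.2126×R + 0.7152×G + 0.0722×B
L = 0.2126×0.201556 + 0.7152×0.278894 + 0.0722×0.019382
L ≈ 0.243715


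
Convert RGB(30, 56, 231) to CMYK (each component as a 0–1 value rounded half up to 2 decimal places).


R'=30/255≈0.1176, G'=56/255≈0.2196, B'=231/255≈0.9059
K = 1 - max(R',G',B') = 1 - 231/255 = 24/255 = 0.09411… → 0.09
(1-R'-K)/(1-K) simplifies to (max-R)/max with max = 231:
C = (231-30)/231 = 201/231 = 0.87012… → 0.87
M = (231-56)/231 = 175/231 = 0.75757… → 0.76
Y = (231-231)/231 = 0/231 = 0 → 0.00
= CMYK(0.87, 0.76, 0.00, 0.09)


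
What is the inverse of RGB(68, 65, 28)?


Invert: (255-R, 255-G, 255-B)
R: 255-68 = 187
G: 255-65 = 190
B: 255-28 = 227
= RGB(187, 190, 227)


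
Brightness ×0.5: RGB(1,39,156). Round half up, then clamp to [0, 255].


Multiply each channel by 0.5, round half up, clamp to [0, 255]
R: 1×0.5 = 0.5 → round → 1
G: 39×0.5 = 19.5 → round → 20
B: 156×0.5 = 78
= RGB(1, 20, 78)


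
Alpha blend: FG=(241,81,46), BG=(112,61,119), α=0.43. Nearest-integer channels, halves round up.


C = α×F + (1-α)×B, with 1-α = 0.57
R: 0.43×241 + 0.57×112 = 103.63 + 63.84 = 167.47 → 167
G: 0.43×81 + 0.57×61 = 34.83 + 34.77 = 69.60 → 70
B: 0.43×46 + 0.57×119 = 19.78 + 67.83 = 87.61 → 88
= RGB(167, 70, 88)


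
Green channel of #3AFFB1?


Color: #3AFFB1
R = 3A = 58
G = FF = 255
B = B1 = 177
Green = 255


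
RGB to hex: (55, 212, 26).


R = 55 → 37 (hex)
G = 212 → D4 (hex)
B = 26 → 1A (hex)
Hex = #37D41A


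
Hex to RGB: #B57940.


B5 → 181 (R)
79 → 121 (G)
40 → 64 (B)
= RGB(181, 121, 64)


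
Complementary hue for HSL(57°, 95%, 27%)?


Complement = opposite side of color wheel = hue + 180°
H' = (57 + 180) mod 360 = 237°
S and L unchanged.
= HSL(237°, 95%, 27%)


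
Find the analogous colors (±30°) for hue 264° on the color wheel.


Base hue: 264°
Left analog: (264 - 30) mod 360 = 234°
Right analog: (264 + 30) mod 360 = 294°
Analogous hues = 234° and 294°


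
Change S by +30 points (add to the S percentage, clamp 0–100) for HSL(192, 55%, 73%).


Original S = 55%
Adjustment = +30 percentage points
New S = 55 + (30) = 85
Clamp to [0, 100] → 85
= HSL(192°, 85%, 73%)


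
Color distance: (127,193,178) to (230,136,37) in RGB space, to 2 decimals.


d = √[(R₁-R₂)² + (G₁-G₂)² + (B₁-B₂)²]
d = √[(127-230)² + (193-136)² + (178-37)²]
d = √[10609 + 3249 + 19881]
d = √33739
d ≈ 183.68


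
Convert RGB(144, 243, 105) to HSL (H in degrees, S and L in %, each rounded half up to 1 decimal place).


Normalize: R'=144/255≈0.5647, G'=243/255≈0.9529, B'=105/255≈0.4118
Max=243/255, Min=105/255, Δ=Max-Min=138/255
L = (Max+Min)/2 = (243+105)/510 = 348/510 = 0.68235… → L = 68.2%
L > 0.5 → S = Δ/(2-Max-Min) = 138/(510-243-105) = 138/162 = 0.85185… → S = 85.2%
(the 1/255 factors cancel in S and H, so raw channel differences can be used)
Max is G' → H = 60 × ((B-R)/Δ + 2) = 60 × ((105-144)/138 + 2)
  -39/138 + 2 = -0.2826… + 2 = 1.7173…
  H = 60 × 1.7173… = 103.043…° → H = 103.0°
= HSL(103.0°, 85.2%, 68.2%)


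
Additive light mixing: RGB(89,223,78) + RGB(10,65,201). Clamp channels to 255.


Additive: each channel = min(255, C₁+C₂)
R: 89+10 = 99 → 99
G: 223+65 = 288 → 255
B: 78+201 = 279 → 255
= RGB(99, 255, 255)


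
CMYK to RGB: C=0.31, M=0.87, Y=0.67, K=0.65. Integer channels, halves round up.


R = 255 × (1-C) × (1-K) = 255 × 0.69 × 0.35 = 61.5825 → 62
G = 255 × (1-M) × (1-K) = 255 × 0.13 × 0.35 = 11.6025 → 12
B = 255 × (1-Y) × (1-K) = 255 × 0.33 × 0.35 = 29.4525 → 29
= RGB(62, 12, 29)


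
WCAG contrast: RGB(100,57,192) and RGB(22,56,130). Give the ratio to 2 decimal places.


Linearize each sRGB channel c=v/255: c/12.92 if c ≤ 0.04045 else ((c+0.055)/1.055)^2.4
L = 0.2126×R_lin + 0.7152×G_lin + 0.0722×B_lin
Color 1 (100,57,192):
  R=100: 100/255≈0.3922 > 0.04045 → ((0.3922+0.055)/1.055)^2.4 ≈ 0.12744
  G=57: 57/255≈0.2235 > 0.04045 → ((0.2235+0.055)/1.055)^2.4 ≈ 0.04092
  B=192: 192/255≈0.7529 > 0.04045 → ((0.7529+0.055)/1.055)^2.4 ≈ 0.52712
  L1 = 0.2126×0.12744 + 0.7152×0.04092 + 0.0722×0.52712 ≈ 0.09441
Color 2 (22,56,130):
  R=22: 22/255≈0.0863 > 0.04045 → ((0.0863+0.055)/1.055)^2.4 ≈ 0.00802
  G=56: 56/255≈0.2196 > 0.04045 → ((0.2196+0.055)/1.055)^2.4 ≈ 0.03955
  B=130: 130/255≈0.5098 > 0.04045 → ((0.5098+0.055)/1.055)^2.4 ≈ 0.22323
  L2 = 0.2126×0.00802 + 0.7152×0.03955 + 0.0722×0.22323 ≈ 0.04611
Lighter = 0.09441, Darker = 0.04611
Ratio = (L_lighter + 0.05) / (L_darker + 0.05)
Ratio = (0.09441 + 0.05) / (0.04611 + 0.05) = 0.14441 / 0.09611 ≈ 1.5026
Ratio ≈ 1.50:1


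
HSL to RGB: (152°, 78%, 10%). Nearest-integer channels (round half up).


H=152°, S=0.78, L=0.10
C = (1-|2L-1|)×S = (1-|-0.80|)×0.78 = 0.156
H' = H/60 = 152/60 ≈ 2.5333; X = C×(1-|H' mod 2 - 1|) = 0.0832
m = L - C/2 = 0.10 - 0.078 = 0.022
Sector ⌊H'⌋ = 2 → (R',G',B') = (0.0, 0.156, 0.0832)
RGB = ((R'+m)×255, (G'+m)×255, (B'+m)×255) = (5.61, 45.39, 26.826)
Round half up → RGB(6, 45, 27)


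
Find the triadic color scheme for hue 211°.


Triadic: equally spaced at 120° intervals
H1 = 211°
H2 = (211 + 120) mod 360 = 331°
H3 = (211 + 240) mod 360 = 91°
Triadic = 211°, 331°, 91°


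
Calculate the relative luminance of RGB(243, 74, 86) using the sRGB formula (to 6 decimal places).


Linearize each channel (sRGB transfer function): c = v/255; c_lin = c/12.92 if c ≤ 0.04045, else ((c+0.055)/1.055)^2.4
  R: 243/255 ≈ 0.952941 > 0.04045 → ((0.952941+0.055)/1.055)^2.4 ≈ 0.896269
  G: 74/255 ≈ 0.290196 > 0.04045 → ((0.290196+0.055)/1.055)^2.4 ≈ 0.068478
  B: 86/255 ≈ 0.337255 > 0.04045 → ((0.337255+0.055)/1.055)^2.4 ≈ 0.093059
R_lin = 0.896269, G_lin = 0.068478, B_lin = 0.093059
L = 0.2126×R + 0.7152×G + 0.0722×B
L = 0.2126×0.896269 + 0.7152×0.068478 + 0.0722×0.093059
L ≈ 0.246241


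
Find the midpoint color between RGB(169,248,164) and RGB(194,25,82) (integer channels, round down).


Midpoint: each channel = ⌊(C₁+C₂)/2⌋
R: ⌊(169+194)/2⌋ = 181
G: ⌊(248+25)/2⌋ = 136
B: ⌊(164+82)/2⌋ = 123
= RGB(181, 136, 123)


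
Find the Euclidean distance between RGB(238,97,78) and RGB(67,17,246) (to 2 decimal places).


d = √[(R₁-R₂)² + (G₁-G₂)² + (B₁-B₂)²]
d = √[(238-67)² + (97-17)² + (78-246)²]
d = √[29241 + 6400 + 28224]
d = √63865
d ≈ 252.72


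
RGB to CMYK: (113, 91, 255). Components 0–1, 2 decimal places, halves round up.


R'=113/255≈0.4431, G'=91/255≈0.3569, B'=255/255≈1.0000
K = 1 - max(R',G',B') = 1 - 255/255 = 0/255 = 0 → 0.00
(1-R'-K)/(1-K) simplifies to (max-R)/max with max = 255:
C = (255-113)/255 = 142/255 = 0.55686… → 0.56
M = (255-91)/255 = 164/255 = 0.64313… → 0.64
Y = (255-255)/255 = 0/255 = 0 → 0.00
= CMYK(0.56, 0.64, 0.00, 0.00)


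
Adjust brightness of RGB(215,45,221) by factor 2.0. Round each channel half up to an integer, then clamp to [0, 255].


Multiply each channel by 2.0, round half up, clamp to [0, 255]
R: 215×2.0 = 430 → clamp → 255
G: 45×2.0 = 90
B: 221×2.0 = 442 → clamp → 255
= RGB(255, 90, 255)


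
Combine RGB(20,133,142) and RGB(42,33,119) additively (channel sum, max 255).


Additive: each channel = min(255, C₁+C₂)
R: 20+42 = 62 → 62
G: 133+33 = 166 → 166
B: 142+119 = 261 → 255
= RGB(62, 166, 255)


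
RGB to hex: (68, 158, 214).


R = 68 → 44 (hex)
G = 158 → 9E (hex)
B = 214 → D6 (hex)
Hex = #449ED6


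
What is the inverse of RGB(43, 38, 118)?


Invert: (255-R, 255-G, 255-B)
R: 255-43 = 212
G: 255-38 = 217
B: 255-118 = 137
= RGB(212, 217, 137)


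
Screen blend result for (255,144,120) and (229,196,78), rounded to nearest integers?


Screen: C = 255 - (255-A)×(255-B)/255, rounded to nearest integer
R: 255 - (255-255)×(255-229)/255 = 255 - 0/255 ≈ 255 - 0.000 = 255.000 → 255
G: 255 - (255-144)×(255-196)/255 = 255 - 6549/255 ≈ 255 - 25.682 = 229.318 → 229
B: 255 - (255-120)×(255-78)/255 = 255 - 23895/255 ≈ 255 - 93.706 = 161.294 → 161
= RGB(255, 229, 161)


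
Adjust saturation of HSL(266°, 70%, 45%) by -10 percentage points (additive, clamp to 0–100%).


Original S = 70%
Adjustment = -10 percentage points
New S = 70 + (-10) = 60
Clamp to [0, 100] → 60
= HSL(266°, 60%, 45%)


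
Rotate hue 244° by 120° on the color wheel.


New hue = (H + rotation) mod 360
New hue = (244 + 120) mod 360
= 364 mod 360
= 4°


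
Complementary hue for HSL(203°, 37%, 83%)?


Complement = opposite side of color wheel = hue + 180°
H' = (203 + 180) mod 360 = 23°
S and L unchanged.
= HSL(23°, 37%, 83%)


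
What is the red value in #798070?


Color: #798070
R = 79 = 121
G = 80 = 128
B = 70 = 112
Red = 121


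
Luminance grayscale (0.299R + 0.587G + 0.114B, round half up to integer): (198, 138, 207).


Gray = 0.299×R + 0.587×G + 0.114×B
Gray = 0.299×198 + 0.587×138 + 0.114×207
Gray = 59.202 + 81.006 + 23.598
Gray = 163.806 → round half up → 164
Gray = 164


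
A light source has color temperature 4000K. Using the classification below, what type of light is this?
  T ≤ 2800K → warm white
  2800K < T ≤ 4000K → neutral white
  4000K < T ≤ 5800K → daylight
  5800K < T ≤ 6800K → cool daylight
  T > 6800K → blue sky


Temperature: 4000K
2800K < 4000K ≤ 4000K → neutral white
Classification: neutral white


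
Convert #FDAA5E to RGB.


FD → 253 (R)
AA → 170 (G)
5E → 94 (B)
= RGB(253, 170, 94)


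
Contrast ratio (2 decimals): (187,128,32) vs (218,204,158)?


Linearize each sRGB channel c=v/255: c/12.92 if c ≤ 0.04045 else ((c+0.055)/1.055)^2.4
L = 0.2126×R_lin + 0.7152×G_lin + 0.0722×B_lin
Color 1 (187,128,32):
  R=187: 187/255≈0.7333 > 0.04045 → ((0.7333+0.055)/1.055)^2.4 ≈ 0.49693
  G=128: 128/255≈0.5020 > 0.04045 → ((0.5020+0.055)/1.055)^2.4 ≈ 0.21586
  B=32: 32/255≈0.1255 > 0.04045 → ((0.1255+0.055)/1.055)^2.4 ≈ 0.01444
  L1 = 0.2126×0.49693 + 0.7152×0.21586 + 0.0722×0.01444 ≈ 0.26107
Color 2 (218,204,158):
  R=218: 218/255≈0.8549 > 0.04045 → ((0.8549+0.055)/1.055)^2.4 ≈ 0.70110
  G=204: 204/255≈0.8000 > 0.04045 → ((0.8000+0.055)/1.055)^2.4 ≈ 0.60383
  B=158: 158/255≈0.6196 > 0.04045 → ((0.6196+0.055)/1.055)^2.4 ≈ 0.34191
  L2 = 0.2126×0.70110 + 0.7152×0.60383 + 0.0722×0.34191 ≈ 0.60560
Lighter = 0.60560, Darker = 0.26107
Ratio = (L_lighter + 0.05) / (L_darker + 0.05)
Ratio = (0.60560 + 0.05) / (0.26107 + 0.05) = 0.65560 / 0.31107 ≈ 2.1075
Ratio ≈ 2.11:1


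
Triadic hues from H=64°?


Triadic: equally spaced at 120° intervals
H1 = 64°
H2 = (64 + 120) mod 360 = 184°
H3 = (64 + 240) mod 360 = 304°
Triadic = 64°, 184°, 304°


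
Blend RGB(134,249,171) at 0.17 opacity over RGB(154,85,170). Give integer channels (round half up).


C = α×F + (1-α)×B, with 1-α = 0.83
R: 0.17×134 + 0.83×154 = 22.78 + 127.82 = 150.60 → 151
G: 0.17×249 + 0.83×85 = 42.33 + 70.55 = 112.88 → 113
B: 0.17×171 + 0.83×170 = 29.07 + 141.10 = 170.17 → 170
= RGB(151, 113, 170)


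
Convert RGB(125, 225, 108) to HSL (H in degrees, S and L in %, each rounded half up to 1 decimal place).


Normalize: R'=125/255≈0.4902, G'=225/255≈0.8824, B'=108/255≈0.4235
Max=225/255, Min=108/255, Δ=Max-Min=117/255
L = (Max+Min)/2 = (225+108)/510 = 333/510 = 0.65294… → L = 65.3%
L > 0.5 → S = Δ/(2-Max-Min) = 117/(510-225-108) = 117/177 = 0.66101… → S = 66.1%
(the 1/255 factors cancel in S and H, so raw channel differences can be used)
Max is G' → H = 60 × ((B-R)/Δ + 2) = 60 × ((108-125)/117 + 2)
  -17/117 + 2 = -0.1452… + 2 = 1.8547…
  H = 60 × 1.8547… = 111.282…° → H = 111.3°
= HSL(111.3°, 66.1%, 65.3%)


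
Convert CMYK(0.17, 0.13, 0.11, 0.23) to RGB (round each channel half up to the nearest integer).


R = 255 × (1-C) × (1-K) = 255 × 0.83 × 0.77 = 162.9705 → 163
G = 255 × (1-M) × (1-K) = 255 × 0.87 × 0.77 = 170.8245 → 171
B = 255 × (1-Y) × (1-K) = 255 × 0.89 × 0.77 = 174.7515 → 175
= RGB(163, 171, 175)


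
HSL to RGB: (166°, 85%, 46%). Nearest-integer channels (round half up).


H=166°, S=0.85, L=0.46
C = (1-|2L-1|)×S = (1-|-0.08|)×0.85 = 0.782
H' = H/60 = 166/60 ≈ 2.7667; X = C×(1-|H' mod 2 - 1|) ≈ 0.5995
m = L - C/2 = 0.46 - 0.391 = 0.069
Sector ⌊H'⌋ = 2 → (R',G',B') = (0.0, 0.782, ≈0.5995)
RGB = ((R'+m)×255, (G'+m)×255, (B'+m)×255) = (17.595, 217.005, 170.476)
Round half up → RGB(18, 217, 170)


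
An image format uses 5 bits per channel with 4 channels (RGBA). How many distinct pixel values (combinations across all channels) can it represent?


Total bits = 5 bits/channel × 4 channels = 20 bits
Distinct pixel values = 2^20
= 1,048,576 pixel values


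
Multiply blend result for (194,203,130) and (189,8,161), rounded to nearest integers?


Multiply: C = A×B/255, rounded to nearest integer
R: 194×189/255 = 36666/255 ≈ 143.788 → 144
G: 203×8/255 = 1624/255 ≈ 6.369 → 6
B: 130×161/255 = 20930/255 ≈ 82.078 → 82
= RGB(144, 6, 82)


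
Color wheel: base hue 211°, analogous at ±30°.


Base hue: 211°
Left analog: (211 - 30) mod 360 = 181°
Right analog: (211 + 30) mod 360 = 241°
Analogous hues = 181° and 241°


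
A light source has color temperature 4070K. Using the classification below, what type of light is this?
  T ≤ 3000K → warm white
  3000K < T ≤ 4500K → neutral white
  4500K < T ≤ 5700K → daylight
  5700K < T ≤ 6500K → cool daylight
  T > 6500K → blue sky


Temperature: 4070K
3000K < 4070K ≤ 4500K → neutral white
Classification: neutral white


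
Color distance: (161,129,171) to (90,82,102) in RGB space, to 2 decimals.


d = √[(R₁-R₂)² + (G₁-G₂)² + (B₁-B₂)²]
d = √[(161-90)² + (129-82)² + (171-102)²]
d = √[5041 + 2209 + 4761]
d = √12011
d ≈ 109.59


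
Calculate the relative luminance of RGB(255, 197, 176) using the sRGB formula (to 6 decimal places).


Linearize each channel (sRGB transfer function): c = v/255; c_lin = c/12.92 if c ≤ 0.04045, else ((c+0.055)/1.055)^2.4
  R: 255/255 ≈ 1.000000 > 0.04045 → ((1.000000+0.055)/1.055)^2.4 ≈ 1.000000
  G: 197/255 ≈ 0.772549 > 0.04045 → ((0.772549+0.055)/1.055)^2.4 ≈ 0.558340
  B: 176/255 ≈ 0.690196 > 0.04045 → ((0.690196+0.055)/1.055)^2.4 ≈ 0.434154
R_lin = 1.000000, G_lin = 0.558340, B_lin = 0.434154
L = 0.2126×R + 0.7152×G + 0.0722×B
L = 0.2126×1.000000 + 0.7152×0.558340 + 0.0722×0.434154
L ≈ 0.643271


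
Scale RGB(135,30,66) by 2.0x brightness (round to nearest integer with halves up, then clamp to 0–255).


Multiply each channel by 2.0, round half up, clamp to [0, 255]
R: 135×2.0 = 270 → clamp → 255
G: 30×2.0 = 60
B: 66×2.0 = 132
= RGB(255, 60, 132)


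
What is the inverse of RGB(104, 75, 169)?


Invert: (255-R, 255-G, 255-B)
R: 255-104 = 151
G: 255-75 = 180
B: 255-169 = 86
= RGB(151, 180, 86)


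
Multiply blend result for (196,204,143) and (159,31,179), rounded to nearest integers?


Multiply: C = A×B/255, rounded to nearest integer
R: 196×159/255 = 31164/255 ≈ 122.212 → 122
G: 204×31/255 = 6324/255 ≈ 24.800 → 25
B: 143×179/255 = 25597/255 ≈ 100.380 → 100
= RGB(122, 25, 100)


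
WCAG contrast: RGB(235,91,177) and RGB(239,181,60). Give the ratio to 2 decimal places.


Linearize each sRGB channel c=v/255: c/12.92 if c ≤ 0.04045 else ((c+0.055)/1.055)^2.4
L = 0.2126×R_lin + 0.7152×G_lin + 0.0722×B_lin
Color 1 (235,91,177):
  R=235: 235/255≈0.9216 > 0.04045 → ((0.9216+0.055)/1.055)^2.4 ≈ 0.83077
  G=91: 91/255≈0.3569 > 0.04045 → ((0.3569+0.055)/1.055)^2.4 ≈ 0.10462
  B=177: 177/255≈0.6941 > 0.04045 → ((0.6941+0.055)/1.055)^2.4 ≈ 0.43966
  L1 = 0.2126×0.83077 + 0.7152×0.10462 + 0.0722×0.43966 ≈ 0.28319
Color 2 (239,181,60):
  R=239: 239/255≈0.9373 > 0.04045 → ((0.9373+0.055)/1.055)^2.4 ≈ 0.86316
  G=181: 181/255≈0.7098 > 0.04045 → ((0.7098+0.055)/1.055)^2.4 ≈ 0.46208
  B=60: 60/255≈0.2353 > 0.04045 → ((0.2353+0.055)/1.055)^2.4 ≈ 0.04519
  L2 = 0.2126×0.86316 + 0.7152×0.46208 + 0.0722×0.04519 ≈ 0.51725
Lighter = 0.51725, Darker = 0.28319
Ratio = (L_lighter + 0.05) / (L_darker + 0.05)
Ratio = (0.51725 + 0.05) / (0.28319 + 0.05) = 0.56725 / 0.33319 ≈ 1.7025
Ratio ≈ 1.70:1


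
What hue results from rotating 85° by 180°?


New hue = (H + rotation) mod 360
New hue = (85 + 180) mod 360
= 265 mod 360
= 265°


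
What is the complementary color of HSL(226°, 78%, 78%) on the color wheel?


Complement = opposite side of color wheel = hue + 180°
H' = (226 + 180) mod 360 = 46°
S and L unchanged.
= HSL(46°, 78%, 78%)


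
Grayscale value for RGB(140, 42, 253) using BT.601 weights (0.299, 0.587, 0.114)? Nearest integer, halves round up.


Gray = 0.299×R + 0.587×G + 0.114×B
Gray = 0.299×140 + 0.587×42 + 0.114×253
Gray = 41.860 + 24.654 + 28.842
Gray = 95.356 → round half up → 95
Gray = 95


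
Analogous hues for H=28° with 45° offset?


Base hue: 28°
Left analog: (28 - 45) mod 360 = 343°
Right analog: (28 + 45) mod 360 = 73°
Analogous hues = 343° and 73°


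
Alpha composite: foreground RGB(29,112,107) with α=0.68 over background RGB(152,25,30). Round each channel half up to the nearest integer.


C = α×F + (1-α)×B, with 1-α = 0.32
R: 0.68×29 + 0.32×152 = 19.72 + 48.64 = 68.36 → 68
G: 0.68×112 + 0.32×25 = 76.16 + 8.00 = 84.16 → 84
B: 0.68×107 + 0.32×30 = 72.76 + 9.60 = 82.36 → 82
= RGB(68, 84, 82)


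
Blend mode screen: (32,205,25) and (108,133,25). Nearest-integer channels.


Screen: C = 255 - (255-A)×(255-B)/255, rounded to nearest integer
R: 255 - (255-32)×(255-108)/255 = 255 - 32781/255 ≈ 255 - 128.553 = 126.447 → 126
G: 255 - (255-205)×(255-133)/255 = 255 - 6100/255 ≈ 255 - 23.922 = 231.078 → 231
B: 255 - (255-25)×(255-25)/255 = 255 - 52900/255 ≈ 255 - 207.451 = 47.549 → 48
= RGB(126, 231, 48)


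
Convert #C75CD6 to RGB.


C7 → 199 (R)
5C → 92 (G)
D6 → 214 (B)
= RGB(199, 92, 214)


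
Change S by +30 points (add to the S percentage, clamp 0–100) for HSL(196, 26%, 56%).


Original S = 26%
Adjustment = +30 percentage points
New S = 26 + (30) = 56
Clamp to [0, 100] → 56
= HSL(196°, 56%, 56%)


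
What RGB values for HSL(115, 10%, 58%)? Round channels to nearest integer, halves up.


H=115°, S=0.10, L=0.58
C = (1-|2L-1|)×S = (1-|0.16|)×0.10 = 0.084
H' = H/60 = 115/60 ≈ 1.9167; X = C×(1-|H' mod 2 - 1|) = 0.007
m = L - C/2 = 0.58 - 0.042 = 0.538
Sector ⌊H'⌋ = 1 → (R',G',B') = (0.007, 0.084, 0.0)
RGB = ((R'+m)×255, (G'+m)×255, (B'+m)×255) = (138.975, 158.61, 137.19)
Round half up → RGB(139, 159, 137)


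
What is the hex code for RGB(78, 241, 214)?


R = 78 → 4E (hex)
G = 241 → F1 (hex)
B = 214 → D6 (hex)
Hex = #4EF1D6


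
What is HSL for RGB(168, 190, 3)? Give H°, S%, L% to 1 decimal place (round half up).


Normalize: R'=168/255≈0.6588, G'=190/255≈0.7451, B'=3/255≈0.0118
Max=190/255, Min=3/255, Δ=Max-Min=187/255
L = (Max+Min)/2 = (190+3)/510 = 193/510 = 0.37843… → L = 37.8%
L ≤ 0.5 → S = Δ/(Max+Min) = 187/(190+3) = 187/193 = 0.96891… → S = 96.9%
(the 1/255 factors cancel in S and H, so raw channel differences can be used)
Max is G' → H = 60 × ((B-R)/Δ + 2) = 60 × ((3-168)/187 + 2)
  -165/187 + 2 = -0.8823… + 2 = 1.1176…
  H = 60 × 1.1176… = 67.058…° → H = 67.1°
= HSL(67.1°, 96.9%, 37.8%)


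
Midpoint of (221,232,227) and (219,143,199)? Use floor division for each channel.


Midpoint: each channel = ⌊(C₁+C₂)/2⌋
R: ⌊(221+219)/2⌋ = 220
G: ⌊(232+143)/2⌋ = 187
B: ⌊(227+199)/2⌋ = 213
= RGB(220, 187, 213)


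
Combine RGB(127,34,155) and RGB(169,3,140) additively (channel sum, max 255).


Additive: each channel = min(255, C₁+C₂)
R: 127+169 = 296 → 255
G: 34+3 = 37 → 37
B: 155+140 = 295 → 255
= RGB(255, 37, 255)


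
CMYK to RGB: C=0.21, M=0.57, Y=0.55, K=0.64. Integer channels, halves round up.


R = 255 × (1-C) × (1-K) = 255 × 0.79 × 0.36 = 72.522 → 73
G = 255 × (1-M) × (1-K) = 255 × 0.43 × 0.36 = 39.474 → 39
B = 255 × (1-Y) × (1-K) = 255 × 0.45 × 0.36 = 41.31 → 41
= RGB(73, 39, 41)


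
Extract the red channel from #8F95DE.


Color: #8F95DE
R = 8F = 143
G = 95 = 149
B = DE = 222
Red = 143


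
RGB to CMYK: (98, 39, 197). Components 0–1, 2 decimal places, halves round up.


R'=98/255≈0.3843, G'=39/255≈0.1529, B'=197/255≈0.7725
K = 1 - max(R',G',B') = 1 - 197/255 = 58/255 = 0.22745… → 0.23
(1-R'-K)/(1-K) simplifies to (max-R)/max with max = 197:
C = (197-98)/197 = 99/197 = 0.50253… → 0.50
M = (197-39)/197 = 158/197 = 0.80203… → 0.80
Y = (197-197)/197 = 0/197 = 0 → 0.00
= CMYK(0.50, 0.80, 0.00, 0.23)


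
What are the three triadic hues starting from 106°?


Triadic: equally spaced at 120° intervals
H1 = 106°
H2 = (106 + 120) mod 360 = 226°
H3 = (106 + 240) mod 360 = 346°
Triadic = 106°, 226°, 346°
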